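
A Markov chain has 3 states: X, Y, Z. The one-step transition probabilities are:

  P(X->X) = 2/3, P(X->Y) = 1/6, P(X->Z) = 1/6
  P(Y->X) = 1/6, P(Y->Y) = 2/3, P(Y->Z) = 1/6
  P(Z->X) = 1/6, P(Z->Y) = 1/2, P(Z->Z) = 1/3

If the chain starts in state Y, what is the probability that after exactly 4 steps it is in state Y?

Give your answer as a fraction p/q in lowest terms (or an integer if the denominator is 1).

Answer: 79/162

Derivation:
Computing P^4 by repeated multiplication:
P^1 =
  X: [2/3, 1/6, 1/6]
  Y: [1/6, 2/3, 1/6]
  Z: [1/6, 1/2, 1/3]
P^2 =
  X: [1/2, 11/36, 7/36]
  Y: [1/4, 5/9, 7/36]
  Z: [1/4, 19/36, 2/9]
P^3 =
  X: [5/12, 83/216, 43/216]
  Y: [7/24, 55/108, 43/216]
  Z: [7/24, 109/216, 11/54]
P^4 =
  X: [3/8, 551/1296, 259/1296]
  Y: [5/16, 79/162, 259/1296]
  Z: [5/16, 631/1296, 65/324]

(P^4)[Y -> Y] = 79/162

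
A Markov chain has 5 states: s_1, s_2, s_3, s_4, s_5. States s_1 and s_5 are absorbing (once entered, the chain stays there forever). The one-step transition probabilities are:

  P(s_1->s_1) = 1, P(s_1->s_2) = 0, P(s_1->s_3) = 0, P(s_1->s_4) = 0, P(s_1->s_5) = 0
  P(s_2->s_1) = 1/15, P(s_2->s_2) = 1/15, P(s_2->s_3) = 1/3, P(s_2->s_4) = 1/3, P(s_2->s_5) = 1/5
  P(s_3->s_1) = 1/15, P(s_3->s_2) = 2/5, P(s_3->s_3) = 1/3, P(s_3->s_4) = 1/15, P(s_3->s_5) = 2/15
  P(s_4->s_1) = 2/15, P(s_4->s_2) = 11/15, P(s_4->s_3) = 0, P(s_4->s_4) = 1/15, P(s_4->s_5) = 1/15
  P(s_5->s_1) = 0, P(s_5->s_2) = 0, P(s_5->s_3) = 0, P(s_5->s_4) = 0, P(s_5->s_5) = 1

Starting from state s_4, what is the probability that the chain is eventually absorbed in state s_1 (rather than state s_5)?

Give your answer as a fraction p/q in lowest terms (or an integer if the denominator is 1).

Answer: 7/17

Derivation:
Let a_i = P(absorbed in s_1 | start in state i).
Boundary conditions: a_s_1 = 1, a_s_5 = 0.
For each transient state i, a_i = sum_j P(i->j) * a_j:
  a_s_2 = 1/15*a_s_1 + 1/15*a_s_2 + 1/3*a_s_3 + 1/3*a_s_4 + 1/5*a_s_5
  a_s_3 = 1/15*a_s_1 + 2/5*a_s_2 + 1/3*a_s_3 + 1/15*a_s_4 + 2/15*a_s_5
  a_s_4 = 2/15*a_s_1 + 11/15*a_s_2 + 0*a_s_3 + 1/15*a_s_4 + 1/15*a_s_5

Substituting a_s_1 = 1 and a_s_5 = 0, rearrange to (I - Q) a = r where r[i] = P(i -> s_1):
  [14/15, -1/3, -1/3] . (a_s_2, a_s_3, a_s_4) = 1/15
  [-2/5, 2/3, -1/15] . (a_s_2, a_s_3, a_s_4) = 1/15
  [-11/15, 0, 14/15] . (a_s_2, a_s_3, a_s_4) = 2/15

Solving yields:
  a_s_2 = 64/187
  a_s_3 = 324/935
  a_s_4 = 7/17

Starting state is s_4, so the absorption probability is a_s_4 = 7/17.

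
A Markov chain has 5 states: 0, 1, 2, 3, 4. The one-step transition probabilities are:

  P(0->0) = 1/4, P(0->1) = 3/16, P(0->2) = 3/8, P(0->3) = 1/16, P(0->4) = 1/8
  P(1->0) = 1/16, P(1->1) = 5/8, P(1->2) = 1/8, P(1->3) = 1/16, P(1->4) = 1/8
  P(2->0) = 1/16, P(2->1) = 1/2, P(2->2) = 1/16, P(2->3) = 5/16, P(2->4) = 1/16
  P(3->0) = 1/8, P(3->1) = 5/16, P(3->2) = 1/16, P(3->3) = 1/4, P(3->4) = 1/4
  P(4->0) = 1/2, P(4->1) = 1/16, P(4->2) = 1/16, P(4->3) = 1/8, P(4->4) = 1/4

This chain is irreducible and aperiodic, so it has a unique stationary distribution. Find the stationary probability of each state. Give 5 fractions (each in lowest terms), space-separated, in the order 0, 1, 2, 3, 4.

Answer: 3404/20175 8213/20175 946/6725 5321/40350 6119/40350

Derivation:
The stationary distribution satisfies pi = pi * P, i.e.:
  pi_0 = 1/4*pi_0 + 1/16*pi_1 + 1/16*pi_2 + 1/8*pi_3 + 1/2*pi_4
  pi_1 = 3/16*pi_0 + 5/8*pi_1 + 1/2*pi_2 + 5/16*pi_3 + 1/16*pi_4
  pi_2 = 3/8*pi_0 + 1/8*pi_1 + 1/16*pi_2 + 1/16*pi_3 + 1/16*pi_4
  pi_3 = 1/16*pi_0 + 1/16*pi_1 + 5/16*pi_2 + 1/4*pi_3 + 1/8*pi_4
  pi_4 = 1/8*pi_0 + 1/8*pi_1 + 1/16*pi_2 + 1/4*pi_3 + 1/4*pi_4
with normalization: pi_0 + pi_1 + pi_2 + pi_3 + pi_4 = 1.

Using the first 4 balance equations plus normalization, the linear system A*pi = b is:
  [-3/4, 1/16, 1/16, 1/8, 1/2] . pi = 0
  [3/16, -3/8, 1/2, 5/16, 1/16] . pi = 0
  [3/8, 1/8, -15/16, 1/16, 1/16] . pi = 0
  [1/16, 1/16, 5/16, -3/4, 1/8] . pi = 0
  [1, 1, 1, 1, 1] . pi = 1

Solving yields:
  pi_0 = 3404/20175
  pi_1 = 8213/20175
  pi_2 = 946/6725
  pi_3 = 5321/40350
  pi_4 = 6119/40350

Verification (pi * P):
  3404/20175*1/4 + 8213/20175*1/16 + 946/6725*1/16 + 5321/40350*1/8 + 6119/40350*1/2 = 3404/20175 = pi_0  (ok)
  3404/20175*3/16 + 8213/20175*5/8 + 946/6725*1/2 + 5321/40350*5/16 + 6119/40350*1/16 = 8213/20175 = pi_1  (ok)
  3404/20175*3/8 + 8213/20175*1/8 + 946/6725*1/16 + 5321/40350*1/16 + 6119/40350*1/16 = 946/6725 = pi_2  (ok)
  3404/20175*1/16 + 8213/20175*1/16 + 946/6725*5/16 + 5321/40350*1/4 + 6119/40350*1/8 = 5321/40350 = pi_3  (ok)
  3404/20175*1/8 + 8213/20175*1/8 + 946/6725*1/16 + 5321/40350*1/4 + 6119/40350*1/4 = 6119/40350 = pi_4  (ok)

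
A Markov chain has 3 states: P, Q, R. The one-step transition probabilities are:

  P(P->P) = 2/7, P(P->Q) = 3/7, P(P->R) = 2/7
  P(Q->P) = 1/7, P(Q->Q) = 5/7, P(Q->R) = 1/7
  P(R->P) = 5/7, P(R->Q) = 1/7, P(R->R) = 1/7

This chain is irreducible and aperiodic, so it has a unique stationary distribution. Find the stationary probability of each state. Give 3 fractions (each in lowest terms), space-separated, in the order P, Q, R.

The stationary distribution satisfies pi = pi * P, i.e.:
  pi_P = 2/7*pi_P + 1/7*pi_Q + 5/7*pi_R
  pi_Q = 3/7*pi_P + 5/7*pi_Q + 1/7*pi_R
  pi_R = 2/7*pi_P + 1/7*pi_Q + 1/7*pi_R
with normalization: pi_P + pi_Q + pi_R = 1.

Using the first 2 balance equations plus normalization, the linear system A*pi = b is:
  [-5/7, 1/7, 5/7] . pi = 0
  [3/7, -2/7, 1/7] . pi = 0
  [1, 1, 1] . pi = 1

Solving yields:
  pi_P = 11/38
  pi_Q = 10/19
  pi_R = 7/38

Verification (pi * P):
  11/38*2/7 + 10/19*1/7 + 7/38*5/7 = 11/38 = pi_P  (ok)
  11/38*3/7 + 10/19*5/7 + 7/38*1/7 = 10/19 = pi_Q  (ok)
  11/38*2/7 + 10/19*1/7 + 7/38*1/7 = 7/38 = pi_R  (ok)

Answer: 11/38 10/19 7/38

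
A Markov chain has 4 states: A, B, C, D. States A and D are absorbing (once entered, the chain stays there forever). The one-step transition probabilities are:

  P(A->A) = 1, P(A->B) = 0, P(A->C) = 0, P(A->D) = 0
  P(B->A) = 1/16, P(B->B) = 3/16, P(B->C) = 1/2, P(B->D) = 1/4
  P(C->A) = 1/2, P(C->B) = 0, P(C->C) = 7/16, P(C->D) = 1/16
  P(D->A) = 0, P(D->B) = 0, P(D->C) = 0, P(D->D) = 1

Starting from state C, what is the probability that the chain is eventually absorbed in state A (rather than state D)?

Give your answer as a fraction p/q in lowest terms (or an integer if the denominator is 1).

Let a_i = P(absorbed in A | start in state i).
Boundary conditions: a_A = 1, a_D = 0.
For each transient state i, a_i = sum_j P(i->j) * a_j:
  a_B = 1/16*a_A + 3/16*a_B + 1/2*a_C + 1/4*a_D
  a_C = 1/2*a_A + 0*a_B + 7/16*a_C + 1/16*a_D

Substituting a_A = 1 and a_D = 0, rearrange to (I - Q) a = r where r[i] = P(i -> A):
  [13/16, -1/2] . (a_B, a_C) = 1/16
  [0, 9/16] . (a_B, a_C) = 1/2

Solving yields:
  a_B = 73/117
  a_C = 8/9

Starting state is C, so the absorption probability is a_C = 8/9.

Answer: 8/9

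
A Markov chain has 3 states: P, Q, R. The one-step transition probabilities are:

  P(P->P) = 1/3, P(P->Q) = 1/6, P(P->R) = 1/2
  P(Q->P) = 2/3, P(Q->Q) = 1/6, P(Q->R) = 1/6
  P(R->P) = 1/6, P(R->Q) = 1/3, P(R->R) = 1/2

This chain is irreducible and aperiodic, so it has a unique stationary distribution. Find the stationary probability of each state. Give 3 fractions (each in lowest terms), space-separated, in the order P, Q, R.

The stationary distribution satisfies pi = pi * P, i.e.:
  pi_P = 1/3*pi_P + 2/3*pi_Q + 1/6*pi_R
  pi_Q = 1/6*pi_P + 1/6*pi_Q + 1/3*pi_R
  pi_R = 1/2*pi_P + 1/6*pi_Q + 1/2*pi_R
with normalization: pi_P + pi_Q + pi_R = 1.

Using the first 2 balance equations plus normalization, the linear system A*pi = b is:
  [-2/3, 2/3, 1/6] . pi = 0
  [1/6, -5/6, 1/3] . pi = 0
  [1, 1, 1] . pi = 1

Solving yields:
  pi_P = 13/38
  pi_Q = 9/38
  pi_R = 8/19

Verification (pi * P):
  13/38*1/3 + 9/38*2/3 + 8/19*1/6 = 13/38 = pi_P  (ok)
  13/38*1/6 + 9/38*1/6 + 8/19*1/3 = 9/38 = pi_Q  (ok)
  13/38*1/2 + 9/38*1/6 + 8/19*1/2 = 8/19 = pi_R  (ok)

Answer: 13/38 9/38 8/19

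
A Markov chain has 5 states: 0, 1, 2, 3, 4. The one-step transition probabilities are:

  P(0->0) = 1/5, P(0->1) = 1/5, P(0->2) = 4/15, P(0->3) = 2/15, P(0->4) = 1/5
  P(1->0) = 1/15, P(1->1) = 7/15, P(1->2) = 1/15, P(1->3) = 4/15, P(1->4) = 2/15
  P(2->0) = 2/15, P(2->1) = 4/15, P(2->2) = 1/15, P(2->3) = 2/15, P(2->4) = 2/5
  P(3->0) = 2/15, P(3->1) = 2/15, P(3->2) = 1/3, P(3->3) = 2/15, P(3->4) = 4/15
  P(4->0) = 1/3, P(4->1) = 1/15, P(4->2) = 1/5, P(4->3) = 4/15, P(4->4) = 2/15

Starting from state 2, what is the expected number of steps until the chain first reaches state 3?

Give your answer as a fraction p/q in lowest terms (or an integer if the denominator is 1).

Let h_i = expected steps to first reach 3 from state i.
Boundary: h_3 = 0.
First-step equations for the other states:
  h_0 = 1 + 1/5*h_0 + 1/5*h_1 + 4/15*h_2 + 2/15*h_3 + 1/5*h_4
  h_1 = 1 + 1/15*h_0 + 7/15*h_1 + 1/15*h_2 + 4/15*h_3 + 2/15*h_4
  h_2 = 1 + 2/15*h_0 + 4/15*h_1 + 1/15*h_2 + 2/15*h_3 + 2/5*h_4
  h_4 = 1 + 1/3*h_0 + 1/15*h_1 + 1/5*h_2 + 4/15*h_3 + 2/15*h_4

Substituting h_3 = 0 and rearranging gives the linear system (I - Q) h = 1:
  [4/5, -1/5, -4/15, -1/5] . (h_0, h_1, h_2, h_4) = 1
  [-1/15, 8/15, -1/15, -2/15] . (h_0, h_1, h_2, h_4) = 1
  [-2/15, -4/15, 14/15, -2/5] . (h_0, h_1, h_2, h_4) = 1
  [-1/3, -1/15, -1/5, 13/15] . (h_0, h_1, h_2, h_4) = 1

Solving yields:
  h_0 = 23955/4646
  h_1 = 19995/4646
  h_2 = 23325/4646
  h_4 = 21495/4646

Starting state is 2, so the expected hitting time is h_2 = 23325/4646.

Answer: 23325/4646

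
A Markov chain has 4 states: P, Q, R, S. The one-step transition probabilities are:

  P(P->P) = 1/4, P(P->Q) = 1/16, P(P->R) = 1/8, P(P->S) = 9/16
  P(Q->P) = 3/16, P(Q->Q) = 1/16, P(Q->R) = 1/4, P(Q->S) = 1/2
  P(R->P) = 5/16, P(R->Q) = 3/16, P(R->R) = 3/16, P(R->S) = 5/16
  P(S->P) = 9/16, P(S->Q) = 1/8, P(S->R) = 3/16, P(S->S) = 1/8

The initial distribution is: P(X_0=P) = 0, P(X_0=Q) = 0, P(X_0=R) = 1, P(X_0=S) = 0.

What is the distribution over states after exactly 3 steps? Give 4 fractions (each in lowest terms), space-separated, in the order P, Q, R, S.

Answer: 1513/4096 221/2048 353/2048 1435/4096

Derivation:
Propagating the distribution step by step (d_{t+1} = d_t * P):
d_0 = (P=0, Q=0, R=1, S=0)
  d_1[P] = 0*1/4 + 0*3/16 + 1*5/16 + 0*9/16 = 5/16
  d_1[Q] = 0*1/16 + 0*1/16 + 1*3/16 + 0*1/8 = 3/16
  d_1[R] = 0*1/8 + 0*1/4 + 1*3/16 + 0*3/16 = 3/16
  d_1[S] = 0*9/16 + 0*1/2 + 1*5/16 + 0*1/8 = 5/16
d_1 = (P=5/16, Q=3/16, R=3/16, S=5/16)
  d_2[P] = 5/16*1/4 + 3/16*3/16 + 3/16*5/16 + 5/16*9/16 = 89/256
  d_2[Q] = 5/16*1/16 + 3/16*1/16 + 3/16*3/16 + 5/16*1/8 = 27/256
  d_2[R] = 5/16*1/8 + 3/16*1/4 + 3/16*3/16 + 5/16*3/16 = 23/128
  d_2[S] = 5/16*9/16 + 3/16*1/2 + 3/16*5/16 + 5/16*1/8 = 47/128
d_2 = (P=89/256, Q=27/256, R=23/128, S=47/128)
  d_3[P] = 89/256*1/4 + 27/256*3/16 + 23/128*5/16 + 47/128*9/16 = 1513/4096
  d_3[Q] = 89/256*1/16 + 27/256*1/16 + 23/128*3/16 + 47/128*1/8 = 221/2048
  d_3[R] = 89/256*1/8 + 27/256*1/4 + 23/128*3/16 + 47/128*3/16 = 353/2048
  d_3[S] = 89/256*9/16 + 27/256*1/2 + 23/128*5/16 + 47/128*1/8 = 1435/4096
d_3 = (P=1513/4096, Q=221/2048, R=353/2048, S=1435/4096)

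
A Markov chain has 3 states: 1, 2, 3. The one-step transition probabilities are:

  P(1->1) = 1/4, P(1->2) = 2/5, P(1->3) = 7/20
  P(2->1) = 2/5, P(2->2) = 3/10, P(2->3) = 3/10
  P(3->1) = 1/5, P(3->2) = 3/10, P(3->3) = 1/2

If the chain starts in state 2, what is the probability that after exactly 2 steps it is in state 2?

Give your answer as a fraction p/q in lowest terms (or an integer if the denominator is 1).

Answer: 17/50

Derivation:
Computing P^2 by repeated multiplication:
P^1 =
  1: [1/4, 2/5, 7/20]
  2: [2/5, 3/10, 3/10]
  3: [1/5, 3/10, 1/2]
P^2 =
  1: [117/400, 13/40, 153/400]
  2: [7/25, 17/50, 19/50]
  3: [27/100, 8/25, 41/100]

(P^2)[2 -> 2] = 17/50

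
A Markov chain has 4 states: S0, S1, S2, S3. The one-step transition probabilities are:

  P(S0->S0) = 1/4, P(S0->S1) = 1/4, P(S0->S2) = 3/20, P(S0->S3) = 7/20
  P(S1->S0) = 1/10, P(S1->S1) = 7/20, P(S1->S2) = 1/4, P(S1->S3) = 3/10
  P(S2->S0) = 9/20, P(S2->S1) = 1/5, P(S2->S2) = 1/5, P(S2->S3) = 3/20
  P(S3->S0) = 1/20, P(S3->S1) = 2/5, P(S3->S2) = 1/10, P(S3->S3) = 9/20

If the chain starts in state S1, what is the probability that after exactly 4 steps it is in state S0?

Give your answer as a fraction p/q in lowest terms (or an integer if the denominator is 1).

Answer: 3427/20000

Derivation:
Computing P^4 by repeated multiplication:
P^1 =
  S0: [1/4, 1/4, 3/20, 7/20]
  S1: [1/10, 7/20, 1/4, 3/10]
  S2: [9/20, 1/5, 1/5, 3/20]
  S3: [1/20, 2/5, 1/10, 9/20]
P^2 =
  S0: [69/400, 8/25, 33/200, 137/400]
  S1: [3/16, 127/400, 73/400, 5/16]
  S2: [23/100, 113/400, 69/400, 63/200]
  S3: [3/25, 141/400, 69/400, 71/200]
P^3 =
  S0: [333/2000, 2601/8000, 277/1600, 1341/4000]
  S1: [1411/8000, 639/2000, 701/4000, 2631/8000]
  S2: [1433/8000, 507/1600, 1369/8000, 2663/8000]
  S3: [257/1600, 2639/8000, 1409/8000, 2667/8000]
P^4 =
  S0: [27009/160000, 51863/160000, 5581/32000, 53223/160000]
  S1: [3427/20000, 51603/160000, 27883/160000, 26549/80000]
  S2: [27219/160000, 5169/16000, 217/1250, 10663/32000]
  S3: [27051/160000, 5187/16000, 1401/8000, 53059/160000]

(P^4)[S1 -> S0] = 3427/20000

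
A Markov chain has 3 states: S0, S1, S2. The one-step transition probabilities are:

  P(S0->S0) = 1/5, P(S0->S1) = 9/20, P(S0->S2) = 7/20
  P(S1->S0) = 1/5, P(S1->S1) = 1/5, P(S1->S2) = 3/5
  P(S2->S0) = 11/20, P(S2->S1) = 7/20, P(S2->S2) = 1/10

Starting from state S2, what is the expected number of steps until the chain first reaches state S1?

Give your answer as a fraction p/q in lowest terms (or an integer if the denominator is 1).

Answer: 540/211

Derivation:
Let h_i = expected steps to first reach S1 from state i.
Boundary: h_S1 = 0.
First-step equations for the other states:
  h_S0 = 1 + 1/5*h_S0 + 9/20*h_S1 + 7/20*h_S2
  h_S2 = 1 + 11/20*h_S0 + 7/20*h_S1 + 1/10*h_S2

Substituting h_S1 = 0 and rearranging gives the linear system (I - Q) h = 1:
  [4/5, -7/20] . (h_S0, h_S2) = 1
  [-11/20, 9/10] . (h_S0, h_S2) = 1

Solving yields:
  h_S0 = 500/211
  h_S2 = 540/211

Starting state is S2, so the expected hitting time is h_S2 = 540/211.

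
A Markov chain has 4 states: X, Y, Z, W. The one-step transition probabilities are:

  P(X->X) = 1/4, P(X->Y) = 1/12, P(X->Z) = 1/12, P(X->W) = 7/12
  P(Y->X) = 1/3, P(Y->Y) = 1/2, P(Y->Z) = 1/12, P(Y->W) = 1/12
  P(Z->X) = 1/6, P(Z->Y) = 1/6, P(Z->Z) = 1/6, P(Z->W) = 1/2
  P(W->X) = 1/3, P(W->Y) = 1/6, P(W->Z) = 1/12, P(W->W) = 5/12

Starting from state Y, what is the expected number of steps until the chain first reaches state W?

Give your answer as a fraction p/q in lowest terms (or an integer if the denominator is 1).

Let h_i = expected steps to first reach W from state i.
Boundary: h_W = 0.
First-step equations for the other states:
  h_X = 1 + 1/4*h_X + 1/12*h_Y + 1/12*h_Z + 7/12*h_W
  h_Y = 1 + 1/3*h_X + 1/2*h_Y + 1/12*h_Z + 1/12*h_W
  h_Z = 1 + 1/6*h_X + 1/6*h_Y + 1/6*h_Z + 1/2*h_W

Substituting h_W = 0 and rearranging gives the linear system (I - Q) h = 1:
  [3/4, -1/12, -1/12] . (h_X, h_Y, h_Z) = 1
  [-1/3, 1/2, -1/12] . (h_X, h_Y, h_Z) = 1
  [-1/6, -1/6, 5/6] . (h_X, h_Y, h_Z) = 1

Solving yields:
  h_X = 231/115
  h_Y = 429/115
  h_Z = 54/23

Starting state is Y, so the expected hitting time is h_Y = 429/115.

Answer: 429/115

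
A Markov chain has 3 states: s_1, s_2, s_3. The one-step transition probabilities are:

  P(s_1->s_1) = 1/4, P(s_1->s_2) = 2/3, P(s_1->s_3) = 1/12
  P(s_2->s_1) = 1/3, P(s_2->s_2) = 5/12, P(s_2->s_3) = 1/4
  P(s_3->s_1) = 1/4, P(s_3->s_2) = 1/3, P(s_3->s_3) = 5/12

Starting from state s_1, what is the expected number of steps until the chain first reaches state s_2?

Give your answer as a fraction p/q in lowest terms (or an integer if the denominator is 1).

Answer: 8/5

Derivation:
Let h_i = expected steps to first reach s_2 from state i.
Boundary: h_s_2 = 0.
First-step equations for the other states:
  h_s_1 = 1 + 1/4*h_s_1 + 2/3*h_s_2 + 1/12*h_s_3
  h_s_3 = 1 + 1/4*h_s_1 + 1/3*h_s_2 + 5/12*h_s_3

Substituting h_s_2 = 0 and rearranging gives the linear system (I - Q) h = 1:
  [3/4, -1/12] . (h_s_1, h_s_3) = 1
  [-1/4, 7/12] . (h_s_1, h_s_3) = 1

Solving yields:
  h_s_1 = 8/5
  h_s_3 = 12/5

Starting state is s_1, so the expected hitting time is h_s_1 = 8/5.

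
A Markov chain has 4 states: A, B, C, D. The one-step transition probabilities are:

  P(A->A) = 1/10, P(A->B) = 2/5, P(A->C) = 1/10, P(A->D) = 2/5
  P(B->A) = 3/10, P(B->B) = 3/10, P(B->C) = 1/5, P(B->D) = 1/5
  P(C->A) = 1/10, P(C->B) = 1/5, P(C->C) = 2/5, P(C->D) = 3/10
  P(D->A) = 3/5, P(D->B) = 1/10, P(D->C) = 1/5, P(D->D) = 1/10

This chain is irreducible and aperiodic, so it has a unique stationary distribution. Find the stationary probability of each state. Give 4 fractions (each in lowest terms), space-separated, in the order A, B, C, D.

The stationary distribution satisfies pi = pi * P, i.e.:
  pi_A = 1/10*pi_A + 3/10*pi_B + 1/10*pi_C + 3/5*pi_D
  pi_B = 2/5*pi_A + 3/10*pi_B + 1/5*pi_C + 1/10*pi_D
  pi_C = 1/10*pi_A + 1/5*pi_B + 2/5*pi_C + 1/5*pi_D
  pi_D = 2/5*pi_A + 1/5*pi_B + 3/10*pi_C + 1/10*pi_D
with normalization: pi_A + pi_B + pi_C + pi_D = 1.

Using the first 3 balance equations plus normalization, the linear system A*pi = b is:
  [-9/10, 3/10, 1/10, 3/5] . pi = 0
  [2/5, -7/10, 1/5, 1/10] . pi = 0
  [1/10, 1/5, -3/5, 1/5] . pi = 0
  [1, 1, 1, 1] . pi = 1

Solving yields:
  pi_A = 274/989
  pi_B = 11/43
  pi_C = 213/989
  pi_D = 249/989

Verification (pi * P):
  274/989*1/10 + 11/43*3/10 + 213/989*1/10 + 249/989*3/5 = 274/989 = pi_A  (ok)
  274/989*2/5 + 11/43*3/10 + 213/989*1/5 + 249/989*1/10 = 11/43 = pi_B  (ok)
  274/989*1/10 + 11/43*1/5 + 213/989*2/5 + 249/989*1/5 = 213/989 = pi_C  (ok)
  274/989*2/5 + 11/43*1/5 + 213/989*3/10 + 249/989*1/10 = 249/989 = pi_D  (ok)

Answer: 274/989 11/43 213/989 249/989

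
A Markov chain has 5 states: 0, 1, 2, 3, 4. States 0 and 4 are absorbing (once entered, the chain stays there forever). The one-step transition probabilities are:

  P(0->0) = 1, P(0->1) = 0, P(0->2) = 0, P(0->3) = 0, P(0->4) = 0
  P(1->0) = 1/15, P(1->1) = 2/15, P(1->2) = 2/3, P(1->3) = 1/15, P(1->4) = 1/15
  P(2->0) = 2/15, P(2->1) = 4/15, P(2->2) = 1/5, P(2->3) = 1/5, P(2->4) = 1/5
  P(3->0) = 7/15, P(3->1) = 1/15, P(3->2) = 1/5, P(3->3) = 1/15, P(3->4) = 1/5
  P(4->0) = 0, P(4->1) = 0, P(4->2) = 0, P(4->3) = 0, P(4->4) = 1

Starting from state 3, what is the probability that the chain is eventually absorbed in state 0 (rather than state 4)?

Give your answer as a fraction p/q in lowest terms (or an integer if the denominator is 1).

Let a_i = P(absorbed in 0 | start in state i).
Boundary conditions: a_0 = 1, a_4 = 0.
For each transient state i, a_i = sum_j P(i->j) * a_j:
  a_1 = 1/15*a_0 + 2/15*a_1 + 2/3*a_2 + 1/15*a_3 + 1/15*a_4
  a_2 = 2/15*a_0 + 4/15*a_1 + 1/5*a_2 + 1/5*a_3 + 1/5*a_4
  a_3 = 7/15*a_0 + 1/15*a_1 + 1/5*a_2 + 1/15*a_3 + 1/5*a_4

Substituting a_0 = 1 and a_4 = 0, rearrange to (I - Q) a = r where r[i] = P(i -> 0):
  [13/15, -2/3, -1/15] . (a_1, a_2, a_3) = 1/15
  [-4/15, 4/5, -1/5] . (a_1, a_2, a_3) = 2/15
  [-1/15, -1/5, 14/15] . (a_1, a_2, a_3) = 7/15

Solving yields:
  a_1 = 739/1453
  a_2 = 722/1453
  a_3 = 934/1453

Starting state is 3, so the absorption probability is a_3 = 934/1453.

Answer: 934/1453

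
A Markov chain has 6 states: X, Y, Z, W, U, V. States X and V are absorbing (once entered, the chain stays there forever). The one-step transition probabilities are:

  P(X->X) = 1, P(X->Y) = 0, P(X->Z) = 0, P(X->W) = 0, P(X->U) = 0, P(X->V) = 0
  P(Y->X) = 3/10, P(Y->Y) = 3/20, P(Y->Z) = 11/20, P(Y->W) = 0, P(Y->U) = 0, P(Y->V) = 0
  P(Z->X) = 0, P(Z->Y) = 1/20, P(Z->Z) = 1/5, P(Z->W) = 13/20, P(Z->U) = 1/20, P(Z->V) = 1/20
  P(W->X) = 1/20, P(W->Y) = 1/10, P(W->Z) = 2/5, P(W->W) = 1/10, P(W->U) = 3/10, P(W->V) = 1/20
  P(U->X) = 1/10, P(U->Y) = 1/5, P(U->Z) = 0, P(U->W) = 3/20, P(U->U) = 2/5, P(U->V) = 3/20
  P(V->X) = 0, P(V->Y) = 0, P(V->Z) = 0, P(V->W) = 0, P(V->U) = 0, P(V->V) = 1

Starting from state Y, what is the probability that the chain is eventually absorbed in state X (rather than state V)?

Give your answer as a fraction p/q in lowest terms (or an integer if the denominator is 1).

Answer: 5079/7444

Derivation:
Let a_i = P(absorbed in X | start in state i).
Boundary conditions: a_X = 1, a_V = 0.
For each transient state i, a_i = sum_j P(i->j) * a_j:
  a_Y = 3/10*a_X + 3/20*a_Y + 11/20*a_Z + 0*a_W + 0*a_U + 0*a_V
  a_Z = 0*a_X + 1/20*a_Y + 1/5*a_Z + 13/20*a_W + 1/20*a_U + 1/20*a_V
  a_W = 1/20*a_X + 1/10*a_Y + 2/5*a_Z + 1/10*a_W + 3/10*a_U + 1/20*a_V
  a_U = 1/10*a_X + 1/5*a_Y + 0*a_Z + 3/20*a_W + 2/5*a_U + 3/20*a_V

Substituting a_X = 1 and a_V = 0, rearrange to (I - Q) a = r where r[i] = P(i -> X):
  [17/20, -11/20, 0, 0] . (a_Y, a_Z, a_W, a_U) = 3/10
  [-1/20, 4/5, -13/20, -1/20] . (a_Y, a_Z, a_W, a_U) = 0
  [-1/10, -2/5, 9/10, -3/10] . (a_Y, a_Z, a_W, a_U) = 1/20
  [-1/5, 0, -3/20, 3/5] . (a_Y, a_Z, a_W, a_U) = 1/10

Solving yields:
  a_Y = 5079/7444
  a_Z = 3789/7444
  a_W = 2978/5583
  a_U = 11779/22332

Starting state is Y, so the absorption probability is a_Y = 5079/7444.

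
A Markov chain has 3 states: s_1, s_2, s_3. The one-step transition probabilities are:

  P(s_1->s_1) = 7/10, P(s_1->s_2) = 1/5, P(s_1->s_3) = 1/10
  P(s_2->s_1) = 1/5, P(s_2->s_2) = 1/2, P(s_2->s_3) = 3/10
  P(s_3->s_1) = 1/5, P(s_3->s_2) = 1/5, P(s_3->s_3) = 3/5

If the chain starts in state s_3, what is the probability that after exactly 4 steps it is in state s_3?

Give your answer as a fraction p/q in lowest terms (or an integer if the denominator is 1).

Answer: 427/1250

Derivation:
Computing P^4 by repeated multiplication:
P^1 =
  s_1: [7/10, 1/5, 1/10]
  s_2: [1/5, 1/2, 3/10]
  s_3: [1/5, 1/5, 3/5]
P^2 =
  s_1: [11/20, 13/50, 19/100]
  s_2: [3/10, 7/20, 7/20]
  s_3: [3/10, 13/50, 11/25]
P^3 =
  s_1: [19/40, 139/500, 247/1000]
  s_2: [7/20, 61/200, 69/200]
  s_3: [7/20, 139/500, 93/250]
P^4 =
  s_1: [7/16, 1417/5000, 2791/10000]
  s_2: [3/8, 583/2000, 667/2000]
  s_3: [3/8, 1417/5000, 427/1250]

(P^4)[s_3 -> s_3] = 427/1250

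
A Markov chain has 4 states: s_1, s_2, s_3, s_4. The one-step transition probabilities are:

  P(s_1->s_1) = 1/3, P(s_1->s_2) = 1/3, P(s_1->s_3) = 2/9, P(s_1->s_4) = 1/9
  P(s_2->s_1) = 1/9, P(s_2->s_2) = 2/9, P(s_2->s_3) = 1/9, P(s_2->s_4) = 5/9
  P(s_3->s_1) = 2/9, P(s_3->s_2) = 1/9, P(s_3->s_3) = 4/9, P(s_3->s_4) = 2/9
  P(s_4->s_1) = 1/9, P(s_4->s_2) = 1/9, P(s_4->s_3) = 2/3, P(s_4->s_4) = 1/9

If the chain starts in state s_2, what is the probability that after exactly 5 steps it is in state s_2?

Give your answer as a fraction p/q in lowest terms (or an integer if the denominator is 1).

Answer: 10318/59049

Derivation:
Computing P^5 by repeated multiplication:
P^1 =
  s_1: [1/3, 1/3, 2/9, 1/9]
  s_2: [1/9, 2/9, 1/9, 5/9]
  s_3: [2/9, 1/9, 4/9, 2/9]
  s_4: [1/9, 1/9, 2/3, 1/9]
P^2 =
  s_1: [17/81, 2/9, 23/81, 23/81]
  s_2: [4/27, 13/81, 38/81, 2/9]
  s_3: [17/81, 14/81, 11/27, 17/81]
  s_4: [17/81, 4/27, 11/27, 19/81]
P^3 =
  s_1: [46/243, 133/729, 94/243, 176/729]
  s_2: [143/729, 118/729, 11/27, 19/81]
  s_3: [148/729, 43/243, 94/243, 170/729]
  s_4: [148/729, 127/729, 292/729, 2/9]
P^4 =
  s_1: [143/729, 1138/6561, 2593/6561, 1543/6561]
  s_2: [1312/6561, 1133/6561, 2618/6561, 1498/6561]
  s_3: [1307/6561, 1154/6561, 2573/6561, 509/2187]
  s_4: [439/2187, 128/729, 2563/6561, 1529/6561]
P^5 =
  s_1: [11728/59049, 10273/59049, 23342/59049, 13706/59049]
  s_2: [11803/59049, 10318/59049, 7739/19683, 13711/59049]
  s_3: [3916/19683, 3443/19683, 23222/59049, 13750/59049]
  s_4: [11758/59049, 3449/19683, 23212/59049, 13732/59049]

(P^5)[s_2 -> s_2] = 10318/59049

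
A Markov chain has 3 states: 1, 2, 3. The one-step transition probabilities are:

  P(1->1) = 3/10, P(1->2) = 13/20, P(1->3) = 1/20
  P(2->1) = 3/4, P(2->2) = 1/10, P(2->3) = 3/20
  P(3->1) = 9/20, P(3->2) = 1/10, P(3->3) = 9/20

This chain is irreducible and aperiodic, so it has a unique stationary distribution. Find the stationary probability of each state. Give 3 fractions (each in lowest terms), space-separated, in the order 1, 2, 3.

The stationary distribution satisfies pi = pi * P, i.e.:
  pi_1 = 3/10*pi_1 + 3/4*pi_2 + 9/20*pi_3
  pi_2 = 13/20*pi_1 + 1/10*pi_2 + 1/10*pi_3
  pi_3 = 1/20*pi_1 + 3/20*pi_2 + 9/20*pi_3
with normalization: pi_1 + pi_2 + pi_3 = 1.

Using the first 2 balance equations plus normalization, the linear system A*pi = b is:
  [-7/10, 3/4, 9/20] . pi = 0
  [13/20, -9/10, 1/10] . pi = 0
  [1, 1, 1] . pi = 1

Solving yields:
  pi_1 = 96/197
  pi_2 = 145/394
  pi_3 = 57/394

Verification (pi * P):
  96/197*3/10 + 145/394*3/4 + 57/394*9/20 = 96/197 = pi_1  (ok)
  96/197*13/20 + 145/394*1/10 + 57/394*1/10 = 145/394 = pi_2  (ok)
  96/197*1/20 + 145/394*3/20 + 57/394*9/20 = 57/394 = pi_3  (ok)

Answer: 96/197 145/394 57/394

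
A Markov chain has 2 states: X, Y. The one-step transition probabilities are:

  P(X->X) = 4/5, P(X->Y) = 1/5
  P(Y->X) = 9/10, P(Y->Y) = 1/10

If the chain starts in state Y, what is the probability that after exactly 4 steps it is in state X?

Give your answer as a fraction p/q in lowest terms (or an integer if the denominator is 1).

Answer: 8181/10000

Derivation:
Computing P^4 by repeated multiplication:
P^1 =
  X: [4/5, 1/5]
  Y: [9/10, 1/10]
P^2 =
  X: [41/50, 9/50]
  Y: [81/100, 19/100]
P^3 =
  X: [409/500, 91/500]
  Y: [819/1000, 181/1000]
P^4 =
  X: [4091/5000, 909/5000]
  Y: [8181/10000, 1819/10000]

(P^4)[Y -> X] = 8181/10000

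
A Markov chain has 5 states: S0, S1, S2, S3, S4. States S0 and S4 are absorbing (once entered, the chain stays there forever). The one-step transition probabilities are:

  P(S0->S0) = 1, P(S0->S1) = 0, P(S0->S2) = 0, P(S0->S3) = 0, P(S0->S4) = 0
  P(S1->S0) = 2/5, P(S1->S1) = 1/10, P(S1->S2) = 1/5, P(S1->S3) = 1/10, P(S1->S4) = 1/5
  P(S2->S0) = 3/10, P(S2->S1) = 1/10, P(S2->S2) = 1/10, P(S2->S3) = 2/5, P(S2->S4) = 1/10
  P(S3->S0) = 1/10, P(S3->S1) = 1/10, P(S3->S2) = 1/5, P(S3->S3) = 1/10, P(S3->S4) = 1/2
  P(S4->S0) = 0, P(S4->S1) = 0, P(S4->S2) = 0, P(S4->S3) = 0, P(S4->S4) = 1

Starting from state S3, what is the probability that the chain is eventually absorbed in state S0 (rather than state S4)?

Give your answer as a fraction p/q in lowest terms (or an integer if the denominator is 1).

Let a_i = P(absorbed in S0 | start in state i).
Boundary conditions: a_S0 = 1, a_S4 = 0.
For each transient state i, a_i = sum_j P(i->j) * a_j:
  a_S1 = 2/5*a_S0 + 1/10*a_S1 + 1/5*a_S2 + 1/10*a_S3 + 1/5*a_S4
  a_S2 = 3/10*a_S0 + 1/10*a_S1 + 1/10*a_S2 + 2/5*a_S3 + 1/10*a_S4
  a_S3 = 1/10*a_S0 + 1/10*a_S1 + 1/5*a_S2 + 1/10*a_S3 + 1/2*a_S4

Substituting a_S0 = 1 and a_S4 = 0, rearrange to (I - Q) a = r where r[i] = P(i -> S0):
  [9/10, -1/5, -1/10] . (a_S1, a_S2, a_S3) = 2/5
  [-1/10, 9/10, -2/5] . (a_S1, a_S2, a_S3) = 3/10
  [-1/10, -1/5, 9/10] . (a_S1, a_S2, a_S3) = 1/10

Solving yields:
  a_S1 = 369/620
  a_S2 = 329/620
  a_S3 = 183/620

Starting state is S3, so the absorption probability is a_S3 = 183/620.

Answer: 183/620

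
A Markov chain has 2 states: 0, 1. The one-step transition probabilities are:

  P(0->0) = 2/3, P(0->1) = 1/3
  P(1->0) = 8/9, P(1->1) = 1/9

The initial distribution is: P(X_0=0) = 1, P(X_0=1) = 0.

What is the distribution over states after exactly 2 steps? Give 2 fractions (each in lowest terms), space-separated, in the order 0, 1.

Propagating the distribution step by step (d_{t+1} = d_t * P):
d_0 = (0=1, 1=0)
  d_1[0] = 1*2/3 + 0*8/9 = 2/3
  d_1[1] = 1*1/3 + 0*1/9 = 1/3
d_1 = (0=2/3, 1=1/3)
  d_2[0] = 2/3*2/3 + 1/3*8/9 = 20/27
  d_2[1] = 2/3*1/3 + 1/3*1/9 = 7/27
d_2 = (0=20/27, 1=7/27)

Answer: 20/27 7/27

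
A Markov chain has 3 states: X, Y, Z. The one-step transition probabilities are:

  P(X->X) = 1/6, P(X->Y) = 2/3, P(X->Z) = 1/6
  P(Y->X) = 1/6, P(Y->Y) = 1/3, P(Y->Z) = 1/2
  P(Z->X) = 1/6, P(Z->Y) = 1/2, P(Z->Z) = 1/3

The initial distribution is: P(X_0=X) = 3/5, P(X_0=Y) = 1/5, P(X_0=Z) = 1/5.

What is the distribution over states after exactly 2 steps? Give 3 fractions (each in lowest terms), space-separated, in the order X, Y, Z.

Answer: 1/6 13/30 2/5

Derivation:
Propagating the distribution step by step (d_{t+1} = d_t * P):
d_0 = (X=3/5, Y=1/5, Z=1/5)
  d_1[X] = 3/5*1/6 + 1/5*1/6 + 1/5*1/6 = 1/6
  d_1[Y] = 3/5*2/3 + 1/5*1/3 + 1/5*1/2 = 17/30
  d_1[Z] = 3/5*1/6 + 1/5*1/2 + 1/5*1/3 = 4/15
d_1 = (X=1/6, Y=17/30, Z=4/15)
  d_2[X] = 1/6*1/6 + 17/30*1/6 + 4/15*1/6 = 1/6
  d_2[Y] = 1/6*2/3 + 17/30*1/3 + 4/15*1/2 = 13/30
  d_2[Z] = 1/6*1/6 + 17/30*1/2 + 4/15*1/3 = 2/5
d_2 = (X=1/6, Y=13/30, Z=2/5)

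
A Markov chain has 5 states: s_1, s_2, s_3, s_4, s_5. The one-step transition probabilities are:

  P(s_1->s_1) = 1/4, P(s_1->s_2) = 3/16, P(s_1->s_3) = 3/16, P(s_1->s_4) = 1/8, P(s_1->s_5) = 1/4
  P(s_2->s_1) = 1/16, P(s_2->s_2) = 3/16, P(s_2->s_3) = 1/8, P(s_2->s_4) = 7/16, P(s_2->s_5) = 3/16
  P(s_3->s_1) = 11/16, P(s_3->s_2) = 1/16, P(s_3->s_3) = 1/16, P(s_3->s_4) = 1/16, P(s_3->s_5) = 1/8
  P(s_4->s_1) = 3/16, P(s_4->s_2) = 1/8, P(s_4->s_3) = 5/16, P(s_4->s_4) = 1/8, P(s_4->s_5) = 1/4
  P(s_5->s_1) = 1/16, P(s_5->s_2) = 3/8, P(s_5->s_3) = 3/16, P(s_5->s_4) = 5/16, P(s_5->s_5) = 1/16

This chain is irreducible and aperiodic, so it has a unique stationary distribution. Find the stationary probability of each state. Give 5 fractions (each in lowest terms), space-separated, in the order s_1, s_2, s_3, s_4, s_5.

Answer: 22339/90627 16885/90627 5414/30209 18680/90627 16481/90627

Derivation:
The stationary distribution satisfies pi = pi * P, i.e.:
  pi_s_1 = 1/4*pi_s_1 + 1/16*pi_s_2 + 11/16*pi_s_3 + 3/16*pi_s_4 + 1/16*pi_s_5
  pi_s_2 = 3/16*pi_s_1 + 3/16*pi_s_2 + 1/16*pi_s_3 + 1/8*pi_s_4 + 3/8*pi_s_5
  pi_s_3 = 3/16*pi_s_1 + 1/8*pi_s_2 + 1/16*pi_s_3 + 5/16*pi_s_4 + 3/16*pi_s_5
  pi_s_4 = 1/8*pi_s_1 + 7/16*pi_s_2 + 1/16*pi_s_3 + 1/8*pi_s_4 + 5/16*pi_s_5
  pi_s_5 = 1/4*pi_s_1 + 3/16*pi_s_2 + 1/8*pi_s_3 + 1/4*pi_s_4 + 1/16*pi_s_5
with normalization: pi_s_1 + pi_s_2 + pi_s_3 + pi_s_4 + pi_s_5 = 1.

Using the first 4 balance equations plus normalization, the linear system A*pi = b is:
  [-3/4, 1/16, 11/16, 3/16, 1/16] . pi = 0
  [3/16, -13/16, 1/16, 1/8, 3/8] . pi = 0
  [3/16, 1/8, -15/16, 5/16, 3/16] . pi = 0
  [1/8, 7/16, 1/16, -7/8, 5/16] . pi = 0
  [1, 1, 1, 1, 1] . pi = 1

Solving yields:
  pi_s_1 = 22339/90627
  pi_s_2 = 16885/90627
  pi_s_3 = 5414/30209
  pi_s_4 = 18680/90627
  pi_s_5 = 16481/90627

Verification (pi * P):
  22339/90627*1/4 + 16885/90627*1/16 + 5414/30209*11/16 + 18680/90627*3/16 + 16481/90627*1/16 = 22339/90627 = pi_s_1  (ok)
  22339/90627*3/16 + 16885/90627*3/16 + 5414/30209*1/16 + 18680/90627*1/8 + 16481/90627*3/8 = 16885/90627 = pi_s_2  (ok)
  22339/90627*3/16 + 16885/90627*1/8 + 5414/30209*1/16 + 18680/90627*5/16 + 16481/90627*3/16 = 5414/30209 = pi_s_3  (ok)
  22339/90627*1/8 + 16885/90627*7/16 + 5414/30209*1/16 + 18680/90627*1/8 + 16481/90627*5/16 = 18680/90627 = pi_s_4  (ok)
  22339/90627*1/4 + 16885/90627*3/16 + 5414/30209*1/8 + 18680/90627*1/4 + 16481/90627*1/16 = 16481/90627 = pi_s_5  (ok)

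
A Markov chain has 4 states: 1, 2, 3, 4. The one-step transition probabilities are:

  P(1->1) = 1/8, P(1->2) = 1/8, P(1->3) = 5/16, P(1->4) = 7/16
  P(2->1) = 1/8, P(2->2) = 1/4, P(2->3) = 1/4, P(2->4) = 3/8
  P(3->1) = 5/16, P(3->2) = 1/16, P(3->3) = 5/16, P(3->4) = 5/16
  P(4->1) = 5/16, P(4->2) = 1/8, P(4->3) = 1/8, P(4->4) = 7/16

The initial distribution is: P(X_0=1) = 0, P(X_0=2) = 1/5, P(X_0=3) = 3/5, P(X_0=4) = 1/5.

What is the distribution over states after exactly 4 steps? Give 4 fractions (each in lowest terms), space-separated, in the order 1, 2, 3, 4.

Propagating the distribution step by step (d_{t+1} = d_t * P):
d_0 = (1=0, 2=1/5, 3=3/5, 4=1/5)
  d_1[1] = 0*1/8 + 1/5*1/8 + 3/5*5/16 + 1/5*5/16 = 11/40
  d_1[2] = 0*1/8 + 1/5*1/4 + 3/5*1/16 + 1/5*1/8 = 9/80
  d_1[3] = 0*5/16 + 1/5*1/4 + 3/5*5/16 + 1/5*1/8 = 21/80
  d_1[4] = 0*7/16 + 1/5*3/8 + 3/5*5/16 + 1/5*7/16 = 7/20
d_1 = (1=11/40, 2=9/80, 3=21/80, 4=7/20)
  d_2[1] = 11/40*1/8 + 9/80*1/8 + 21/80*5/16 + 7/20*5/16 = 307/1280
  d_2[2] = 11/40*1/8 + 9/80*1/4 + 21/80*1/16 + 7/20*1/8 = 157/1280
  d_2[3] = 11/40*5/16 + 9/80*1/4 + 21/80*5/16 + 7/20*1/8 = 307/1280
  d_2[4] = 11/40*7/16 + 9/80*3/8 + 21/80*5/16 + 7/20*7/16 = 509/1280
d_2 = (1=307/1280, 2=157/1280, 3=307/1280, 4=509/1280)
  d_3[1] = 307/1280*1/8 + 157/1280*1/8 + 307/1280*5/16 + 509/1280*5/16 = 313/1280
  d_3[2] = 307/1280*1/8 + 157/1280*1/4 + 307/1280*1/16 + 509/1280*1/8 = 2567/20480
  d_3[3] = 307/1280*5/16 + 157/1280*1/4 + 307/1280*5/16 + 509/1280*1/8 = 1179/5120
  d_3[4] = 307/1280*7/16 + 157/1280*3/8 + 307/1280*5/16 + 509/1280*7/16 = 8189/20480
d_3 = (1=313/1280, 2=2567/20480, 3=1179/5120, 4=8189/20480)
  d_4[1] = 313/1280*1/8 + 2567/20480*1/8 + 1179/5120*5/16 + 8189/20480*5/16 = 15935/65536
  d_4[2] = 313/1280*1/8 + 2567/20480*1/4 + 1179/5120*1/16 + 8189/20480*1/8 = 20689/163840
  d_4[3] = 313/1280*5/16 + 2567/20480*1/4 + 1179/5120*5/16 + 8189/20480*1/8 = 37633/163840
  d_4[4] = 313/1280*7/16 + 2567/20480*3/8 + 1179/5120*5/16 + 8189/20480*7/16 = 131361/327680
d_4 = (1=15935/65536, 2=20689/163840, 3=37633/163840, 4=131361/327680)

Answer: 15935/65536 20689/163840 37633/163840 131361/327680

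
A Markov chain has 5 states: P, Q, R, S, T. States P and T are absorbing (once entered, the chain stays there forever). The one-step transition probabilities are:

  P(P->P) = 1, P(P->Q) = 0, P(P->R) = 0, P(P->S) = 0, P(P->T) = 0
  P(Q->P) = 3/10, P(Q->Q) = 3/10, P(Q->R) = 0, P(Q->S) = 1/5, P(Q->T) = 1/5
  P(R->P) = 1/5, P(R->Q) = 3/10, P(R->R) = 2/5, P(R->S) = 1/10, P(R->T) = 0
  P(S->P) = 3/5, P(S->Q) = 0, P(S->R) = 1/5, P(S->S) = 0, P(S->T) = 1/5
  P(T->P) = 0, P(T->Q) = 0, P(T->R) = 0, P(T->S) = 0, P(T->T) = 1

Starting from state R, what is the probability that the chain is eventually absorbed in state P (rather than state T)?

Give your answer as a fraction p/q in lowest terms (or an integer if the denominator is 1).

Let a_i = P(absorbed in P | start in state i).
Boundary conditions: a_P = 1, a_T = 0.
For each transient state i, a_i = sum_j P(i->j) * a_j:
  a_Q = 3/10*a_P + 3/10*a_Q + 0*a_R + 1/5*a_S + 1/5*a_T
  a_R = 1/5*a_P + 3/10*a_Q + 2/5*a_R + 1/10*a_S + 0*a_T
  a_S = 3/5*a_P + 0*a_Q + 1/5*a_R + 0*a_S + 1/5*a_T

Substituting a_P = 1 and a_T = 0, rearrange to (I - Q) a = r where r[i] = P(i -> P):
  [7/10, 0, -1/5] . (a_Q, a_R, a_S) = 3/10
  [-3/10, 3/5, -1/10] . (a_Q, a_R, a_S) = 1/5
  [0, -1/5, 1] . (a_Q, a_R, a_S) = 3/5

Solving yields:
  a_Q = 127/197
  a_R = 154/197
  a_S = 149/197

Starting state is R, so the absorption probability is a_R = 154/197.

Answer: 154/197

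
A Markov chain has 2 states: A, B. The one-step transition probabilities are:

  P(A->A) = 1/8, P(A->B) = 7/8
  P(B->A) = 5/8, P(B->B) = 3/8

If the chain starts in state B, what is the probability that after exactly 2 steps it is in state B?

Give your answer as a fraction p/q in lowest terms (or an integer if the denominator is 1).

Computing P^2 by repeated multiplication:
P^1 =
  A: [1/8, 7/8]
  B: [5/8, 3/8]
P^2 =
  A: [9/16, 7/16]
  B: [5/16, 11/16]

(P^2)[B -> B] = 11/16

Answer: 11/16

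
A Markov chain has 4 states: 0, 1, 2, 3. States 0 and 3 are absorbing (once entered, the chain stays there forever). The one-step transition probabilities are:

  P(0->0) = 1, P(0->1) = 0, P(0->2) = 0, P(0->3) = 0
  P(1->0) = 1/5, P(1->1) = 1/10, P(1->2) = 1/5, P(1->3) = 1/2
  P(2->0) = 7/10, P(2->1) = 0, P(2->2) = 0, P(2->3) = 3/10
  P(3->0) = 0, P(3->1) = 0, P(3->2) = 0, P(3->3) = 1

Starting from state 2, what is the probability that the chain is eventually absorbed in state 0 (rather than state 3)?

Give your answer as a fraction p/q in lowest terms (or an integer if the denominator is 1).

Answer: 7/10

Derivation:
Let a_i = P(absorbed in 0 | start in state i).
Boundary conditions: a_0 = 1, a_3 = 0.
For each transient state i, a_i = sum_j P(i->j) * a_j:
  a_1 = 1/5*a_0 + 1/10*a_1 + 1/5*a_2 + 1/2*a_3
  a_2 = 7/10*a_0 + 0*a_1 + 0*a_2 + 3/10*a_3

Substituting a_0 = 1 and a_3 = 0, rearrange to (I - Q) a = r where r[i] = P(i -> 0):
  [9/10, -1/5] . (a_1, a_2) = 1/5
  [0, 1] . (a_1, a_2) = 7/10

Solving yields:
  a_1 = 17/45
  a_2 = 7/10

Starting state is 2, so the absorption probability is a_2 = 7/10.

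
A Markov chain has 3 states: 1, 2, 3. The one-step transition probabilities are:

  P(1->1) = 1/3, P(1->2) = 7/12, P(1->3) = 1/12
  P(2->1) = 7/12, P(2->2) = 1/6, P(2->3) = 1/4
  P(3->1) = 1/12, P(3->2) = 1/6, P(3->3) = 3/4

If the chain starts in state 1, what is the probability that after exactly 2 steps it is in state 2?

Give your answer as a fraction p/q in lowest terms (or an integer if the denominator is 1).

Answer: 11/36

Derivation:
Computing P^2 by repeated multiplication:
P^1 =
  1: [1/3, 7/12, 1/12]
  2: [7/12, 1/6, 1/4]
  3: [1/12, 1/6, 3/4]
P^2 =
  1: [11/24, 11/36, 17/72]
  2: [5/16, 59/144, 5/18]
  3: [3/16, 29/144, 11/18]

(P^2)[1 -> 2] = 11/36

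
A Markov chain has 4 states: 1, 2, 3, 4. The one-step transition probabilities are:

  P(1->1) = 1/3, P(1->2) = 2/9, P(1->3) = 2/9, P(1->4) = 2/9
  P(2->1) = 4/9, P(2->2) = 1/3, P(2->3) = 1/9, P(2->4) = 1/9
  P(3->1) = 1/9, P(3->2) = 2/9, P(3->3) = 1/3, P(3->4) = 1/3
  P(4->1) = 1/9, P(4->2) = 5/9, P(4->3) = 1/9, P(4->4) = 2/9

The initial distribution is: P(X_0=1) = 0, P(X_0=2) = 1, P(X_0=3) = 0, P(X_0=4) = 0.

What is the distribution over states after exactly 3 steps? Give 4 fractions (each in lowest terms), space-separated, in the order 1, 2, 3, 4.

Answer: 205/729 26/81 137/729 17/81

Derivation:
Propagating the distribution step by step (d_{t+1} = d_t * P):
d_0 = (1=0, 2=1, 3=0, 4=0)
  d_1[1] = 0*1/3 + 1*4/9 + 0*1/9 + 0*1/9 = 4/9
  d_1[2] = 0*2/9 + 1*1/3 + 0*2/9 + 0*5/9 = 1/3
  d_1[3] = 0*2/9 + 1*1/9 + 0*1/3 + 0*1/9 = 1/9
  d_1[4] = 0*2/9 + 1*1/9 + 0*1/3 + 0*2/9 = 1/9
d_1 = (1=4/9, 2=1/3, 3=1/9, 4=1/9)
  d_2[1] = 4/9*1/3 + 1/3*4/9 + 1/9*1/9 + 1/9*1/9 = 26/81
  d_2[2] = 4/9*2/9 + 1/3*1/3 + 1/9*2/9 + 1/9*5/9 = 8/27
  d_2[3] = 4/9*2/9 + 1/3*1/9 + 1/9*1/3 + 1/9*1/9 = 5/27
  d_2[4] = 4/9*2/9 + 1/3*1/9 + 1/9*1/3 + 1/9*2/9 = 16/81
d_2 = (1=26/81, 2=8/27, 3=5/27, 4=16/81)
  d_3[1] = 26/81*1/3 + 8/27*4/9 + 5/27*1/9 + 16/81*1/9 = 205/729
  d_3[2] = 26/81*2/9 + 8/27*1/3 + 5/27*2/9 + 16/81*5/9 = 26/81
  d_3[3] = 26/81*2/9 + 8/27*1/9 + 5/27*1/3 + 16/81*1/9 = 137/729
  d_3[4] = 26/81*2/9 + 8/27*1/9 + 5/27*1/3 + 16/81*2/9 = 17/81
d_3 = (1=205/729, 2=26/81, 3=137/729, 4=17/81)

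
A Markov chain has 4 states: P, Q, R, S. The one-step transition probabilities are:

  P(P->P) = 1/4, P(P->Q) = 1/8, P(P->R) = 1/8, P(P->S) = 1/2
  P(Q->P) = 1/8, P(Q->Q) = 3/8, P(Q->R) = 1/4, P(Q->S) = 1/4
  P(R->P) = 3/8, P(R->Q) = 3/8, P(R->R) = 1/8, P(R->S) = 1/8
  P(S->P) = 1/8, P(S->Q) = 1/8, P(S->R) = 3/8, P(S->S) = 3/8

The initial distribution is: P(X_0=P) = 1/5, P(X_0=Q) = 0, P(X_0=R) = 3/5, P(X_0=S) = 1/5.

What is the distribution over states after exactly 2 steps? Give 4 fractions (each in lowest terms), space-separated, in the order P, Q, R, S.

Propagating the distribution step by step (d_{t+1} = d_t * P):
d_0 = (P=1/5, Q=0, R=3/5, S=1/5)
  d_1[P] = 1/5*1/4 + 0*1/8 + 3/5*3/8 + 1/5*1/8 = 3/10
  d_1[Q] = 1/5*1/8 + 0*3/8 + 3/5*3/8 + 1/5*1/8 = 11/40
  d_1[R] = 1/5*1/8 + 0*1/4 + 3/5*1/8 + 1/5*3/8 = 7/40
  d_1[S] = 1/5*1/2 + 0*1/4 + 3/5*1/8 + 1/5*3/8 = 1/4
d_1 = (P=3/10, Q=11/40, R=7/40, S=1/4)
  d_2[P] = 3/10*1/4 + 11/40*1/8 + 7/40*3/8 + 1/4*1/8 = 33/160
  d_2[Q] = 3/10*1/8 + 11/40*3/8 + 7/40*3/8 + 1/4*1/8 = 19/80
  d_2[R] = 3/10*1/8 + 11/40*1/4 + 7/40*1/8 + 1/4*3/8 = 71/320
  d_2[S] = 3/10*1/2 + 11/40*1/4 + 7/40*1/8 + 1/4*3/8 = 107/320
d_2 = (P=33/160, Q=19/80, R=71/320, S=107/320)

Answer: 33/160 19/80 71/320 107/320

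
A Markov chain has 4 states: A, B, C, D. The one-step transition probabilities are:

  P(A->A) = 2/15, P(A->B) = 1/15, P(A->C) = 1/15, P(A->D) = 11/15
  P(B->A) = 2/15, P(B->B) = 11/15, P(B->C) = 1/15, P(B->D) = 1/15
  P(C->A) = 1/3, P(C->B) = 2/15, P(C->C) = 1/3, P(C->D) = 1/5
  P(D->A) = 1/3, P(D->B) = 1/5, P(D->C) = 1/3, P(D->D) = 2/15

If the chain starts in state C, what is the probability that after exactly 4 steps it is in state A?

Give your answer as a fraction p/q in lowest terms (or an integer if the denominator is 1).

Answer: 1304/5625

Derivation:
Computing P^4 by repeated multiplication:
P^1 =
  A: [2/15, 1/15, 1/15, 11/15]
  B: [2/15, 11/15, 1/15, 1/15]
  C: [1/3, 2/15, 1/3, 1/5]
  D: [1/3, 1/5, 1/3, 2/15]
P^2 =
  A: [22/75, 16/75, 7/25, 16/75]
  B: [4/25, 128/225, 23/225, 38/225]
  C: [6/25, 46/225, 47/225, 26/75]
  D: [17/75, 6/25, 43/225, 77/225]
P^3 =
  A: [29/125, 32/125, 223/1125, 353/1125]
  B: [211/1125, 1604/3375, 469/3375, 223/1125]
  C: [11/45, 296/1125, 29/135, 937/3375]
  D: [6/25, 962/3375, 47/225, 898/3375]
P^4 =
  A: [442/1875, 4934/16875, 127/625, 4534/16875]
  B: [3388/16875, 262/625, 7927/50625, 11312/50625]
  C: [1304/5625, 14854/50625, 3341/16875, 14012/50625]
  D: [3853/16875, 15496/50625, 9787/50625, 13783/50625]

(P^4)[C -> A] = 1304/5625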